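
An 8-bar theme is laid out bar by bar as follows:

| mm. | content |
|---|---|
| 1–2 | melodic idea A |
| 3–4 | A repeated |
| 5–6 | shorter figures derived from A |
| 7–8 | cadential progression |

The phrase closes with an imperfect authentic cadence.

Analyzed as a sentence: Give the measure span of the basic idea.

The presentation of a sentence is the basic idea (bars 1–2) plus its repetition (mm. 3–4); the basic idea is therefore measures 1-2.

measures 1–2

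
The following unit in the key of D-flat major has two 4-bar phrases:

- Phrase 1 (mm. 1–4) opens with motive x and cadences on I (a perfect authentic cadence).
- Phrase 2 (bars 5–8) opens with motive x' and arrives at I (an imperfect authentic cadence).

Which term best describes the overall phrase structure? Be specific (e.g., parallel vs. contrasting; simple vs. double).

phrase group

The second phrase closes with an imperfect authentic cadence, which is not stronger than the first phrase's perfect authentic cadence; without a weak→strong cadential pair there is no antecedent–consequent relationship, so this is a phrase group rather than a period.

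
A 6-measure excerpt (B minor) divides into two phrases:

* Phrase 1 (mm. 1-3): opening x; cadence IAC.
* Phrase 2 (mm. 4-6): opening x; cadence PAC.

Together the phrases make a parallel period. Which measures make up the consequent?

The phrase ending with the weaker cadence (imperfect authentic cadence) is the antecedent; the one ending more conclusively (perfect authentic cadence) is the consequent. The consequent is measures 4–6.

measures 4–6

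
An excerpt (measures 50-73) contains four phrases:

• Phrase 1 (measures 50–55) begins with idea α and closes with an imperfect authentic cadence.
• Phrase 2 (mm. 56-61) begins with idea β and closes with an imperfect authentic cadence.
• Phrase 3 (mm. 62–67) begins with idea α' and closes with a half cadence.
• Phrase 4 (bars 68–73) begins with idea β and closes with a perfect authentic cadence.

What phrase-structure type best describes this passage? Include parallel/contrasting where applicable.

Four phrases in two halves: the first half (bars 50–61) ends with an imperfect authentic cadence, the second (mm. 62–73) with a perfect authentic cadence — a large antecedent–consequent pair, i.e. a double period.
Phrase 3 begins with the same material as phrase 1, making it parallel.

parallel double period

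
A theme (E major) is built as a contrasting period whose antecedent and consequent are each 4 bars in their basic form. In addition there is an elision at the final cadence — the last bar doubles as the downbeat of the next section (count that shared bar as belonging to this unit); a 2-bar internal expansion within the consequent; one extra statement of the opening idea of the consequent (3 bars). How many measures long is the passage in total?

13 measures

Basic contrasting period: 4 + 4 = 8 bars.
8 (basic form) + 2 (internal expansion) + 3 (extra statement) = 13.
The elision shares a bar with the next section but does not change this unit's count.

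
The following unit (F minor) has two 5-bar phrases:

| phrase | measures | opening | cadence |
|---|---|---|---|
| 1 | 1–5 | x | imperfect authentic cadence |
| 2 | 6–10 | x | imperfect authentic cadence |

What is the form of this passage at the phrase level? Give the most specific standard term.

Both phrases have the same opening (x) and the same cadence (imperfect authentic cadence): the second is a restatement, not a consequent, so this is a repeated phrase rather than a period.

repeated phrase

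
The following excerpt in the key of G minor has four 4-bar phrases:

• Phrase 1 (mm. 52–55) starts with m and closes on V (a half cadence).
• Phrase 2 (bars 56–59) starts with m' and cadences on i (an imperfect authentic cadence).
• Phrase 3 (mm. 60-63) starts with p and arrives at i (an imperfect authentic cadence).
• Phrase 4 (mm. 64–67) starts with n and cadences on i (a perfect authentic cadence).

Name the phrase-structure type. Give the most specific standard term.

Four phrases in two halves: the first half (bars 52–59) ends with an imperfect authentic cadence, the second (measures 60–67) with a perfect authentic cadence — a large antecedent–consequent pair, i.e. a double period.
Phrase 3 begins with different material from phrase 1, making it contrasting.

contrasting double period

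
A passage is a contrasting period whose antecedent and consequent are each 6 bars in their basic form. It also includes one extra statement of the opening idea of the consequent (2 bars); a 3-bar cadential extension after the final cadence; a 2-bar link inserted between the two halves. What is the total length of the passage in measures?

19 measures

Basic contrasting period: 6 + 6 = 12 bars.
12 (basic form) + 2 (extra statement) + 3 (cadential extension) + 2 (link) = 19.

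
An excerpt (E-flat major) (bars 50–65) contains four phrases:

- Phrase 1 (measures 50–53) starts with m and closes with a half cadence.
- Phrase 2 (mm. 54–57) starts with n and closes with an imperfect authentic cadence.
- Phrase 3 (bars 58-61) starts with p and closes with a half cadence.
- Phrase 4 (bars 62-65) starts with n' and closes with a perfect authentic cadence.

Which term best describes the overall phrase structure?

contrasting double period

Four phrases in two halves: the first half (bars 50–57) ends with an imperfect authentic cadence, the second (measures 58–65) with a perfect authentic cadence — a large antecedent–consequent pair, i.e. a double period.
Phrase 3 begins with different material from phrase 1, making it contrasting.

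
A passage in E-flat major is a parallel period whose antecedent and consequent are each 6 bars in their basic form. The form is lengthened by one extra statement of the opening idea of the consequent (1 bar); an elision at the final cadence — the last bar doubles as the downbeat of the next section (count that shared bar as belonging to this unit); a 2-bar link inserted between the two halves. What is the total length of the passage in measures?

Basic parallel period: 6 + 6 = 12 bars.
12 (basic form) + 1 (extra statement) + 2 (link) = 15.
The elision shares a bar with the next section but does not change this unit's count.

15 measures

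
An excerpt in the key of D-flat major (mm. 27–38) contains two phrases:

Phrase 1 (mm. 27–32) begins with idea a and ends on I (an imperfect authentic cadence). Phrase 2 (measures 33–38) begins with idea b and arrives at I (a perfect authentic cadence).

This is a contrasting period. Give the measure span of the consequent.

measures 33–38

The phrase ending with the weaker cadence (imperfect authentic cadence) is the antecedent; the one ending more conclusively (perfect authentic cadence) is the consequent. The consequent is measures 33–38.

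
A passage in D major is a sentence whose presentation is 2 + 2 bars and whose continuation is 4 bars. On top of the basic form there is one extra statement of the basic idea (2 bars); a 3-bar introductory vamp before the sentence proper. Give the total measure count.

13 measures

Basic sentence: 2 + 2 + 4 = 8 bars.
8 (basic form) + 2 (extra statement) + 3 (introduction) = 13.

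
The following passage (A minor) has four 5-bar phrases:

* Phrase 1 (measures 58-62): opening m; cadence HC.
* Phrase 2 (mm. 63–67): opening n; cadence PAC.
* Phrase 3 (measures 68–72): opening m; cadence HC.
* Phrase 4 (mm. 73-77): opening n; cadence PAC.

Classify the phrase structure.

repeated period

The cadence pattern HC–PAC–HC–PAC is weak–strong twice, and phrases 3–4 restate phrases 1–2: a period heard twice, not a double period (which would end weakly at phrase 2).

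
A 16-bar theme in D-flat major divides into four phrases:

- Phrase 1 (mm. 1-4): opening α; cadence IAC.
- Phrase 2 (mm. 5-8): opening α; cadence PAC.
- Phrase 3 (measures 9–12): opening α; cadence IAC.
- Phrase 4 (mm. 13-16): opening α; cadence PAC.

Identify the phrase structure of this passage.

The cadence pattern IAC–PAC–IAC–PAC is weak–strong twice, and phrases 3–4 restate phrases 1–2: a period heard twice, not a double period (which would end weakly at phrase 2).

repeated period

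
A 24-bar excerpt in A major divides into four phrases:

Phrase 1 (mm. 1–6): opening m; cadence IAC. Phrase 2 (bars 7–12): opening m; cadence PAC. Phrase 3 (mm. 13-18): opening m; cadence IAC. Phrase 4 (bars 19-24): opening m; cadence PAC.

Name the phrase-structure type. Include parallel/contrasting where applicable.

The cadence pattern IAC–PAC–IAC–PAC is weak–strong twice, and phrases 3–4 restate phrases 1–2: a period heard twice, not a double period (which would end weakly at phrase 2).

repeated period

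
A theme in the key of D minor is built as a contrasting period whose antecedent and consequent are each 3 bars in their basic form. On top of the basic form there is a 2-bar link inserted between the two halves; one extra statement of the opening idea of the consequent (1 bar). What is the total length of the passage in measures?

Basic contrasting period: 3 + 3 = 6 bars.
6 (basic form) + 2 (link) + 1 (extra statement) = 9.

9 measures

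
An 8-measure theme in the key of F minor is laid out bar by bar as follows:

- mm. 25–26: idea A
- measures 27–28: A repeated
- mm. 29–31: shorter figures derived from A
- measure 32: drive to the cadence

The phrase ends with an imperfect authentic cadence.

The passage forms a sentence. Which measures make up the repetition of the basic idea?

The presentation of a sentence is the basic idea (bars 25–26) plus its repetition (measures 27-28); the repetition of the basic idea is therefore bars 27–28.

measures 27–28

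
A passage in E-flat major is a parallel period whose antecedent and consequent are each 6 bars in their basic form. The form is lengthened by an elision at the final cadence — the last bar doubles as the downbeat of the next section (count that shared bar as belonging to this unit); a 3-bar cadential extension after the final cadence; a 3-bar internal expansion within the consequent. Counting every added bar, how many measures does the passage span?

18 measures

Basic parallel period: 6 + 6 = 12 bars.
12 (basic form) + 3 (cadential extension) + 3 (internal expansion) = 18.
The elision shares a bar with the next section but does not change this unit's count.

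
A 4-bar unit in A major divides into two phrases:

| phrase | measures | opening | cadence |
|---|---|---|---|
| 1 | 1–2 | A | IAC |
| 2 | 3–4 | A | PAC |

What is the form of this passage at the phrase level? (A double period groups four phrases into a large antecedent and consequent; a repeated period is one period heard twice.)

parallel period

Phrase 1 ends with an imperfect authentic cadence (weaker) and phrase 2 with a perfect authentic cadence (stronger): antecedent + consequent = a period.
The two phrases open with the same material (A / A), so the period is parallel.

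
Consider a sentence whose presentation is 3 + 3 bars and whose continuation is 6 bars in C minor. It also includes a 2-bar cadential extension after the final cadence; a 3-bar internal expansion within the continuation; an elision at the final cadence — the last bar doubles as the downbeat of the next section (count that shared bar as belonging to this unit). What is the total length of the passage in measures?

Basic sentence: 3 + 3 + 6 = 12 bars.
12 (basic form) + 2 (cadential extension) + 3 (internal expansion) = 17.
The elision shares a bar with the next section but does not change this unit's count.

17 measures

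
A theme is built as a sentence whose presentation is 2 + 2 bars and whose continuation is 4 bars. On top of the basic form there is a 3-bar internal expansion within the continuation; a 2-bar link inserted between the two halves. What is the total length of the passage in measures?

13 measures

Basic sentence: 2 + 2 + 4 = 8 bars.
8 (basic form) + 3 (internal expansion) + 2 (link) = 13.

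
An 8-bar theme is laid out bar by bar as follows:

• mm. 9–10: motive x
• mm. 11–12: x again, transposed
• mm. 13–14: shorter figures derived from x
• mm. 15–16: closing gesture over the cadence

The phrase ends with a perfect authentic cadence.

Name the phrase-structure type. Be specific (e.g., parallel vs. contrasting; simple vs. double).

Basic idea (measures 9-10) + its repetition (measures 11-12) form the presentation; fragmentation and cadence (measures 13–16) form the continuation — the 8-bar whole is a sentence.

sentence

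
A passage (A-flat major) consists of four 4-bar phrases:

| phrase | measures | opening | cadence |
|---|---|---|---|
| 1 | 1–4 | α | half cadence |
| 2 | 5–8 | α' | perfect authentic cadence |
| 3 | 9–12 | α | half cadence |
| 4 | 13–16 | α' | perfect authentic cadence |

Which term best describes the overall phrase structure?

The cadence pattern HC–PAC–HC–PAC is weak–strong twice, and phrases 3–4 restate phrases 1–2: a period heard twice, not a double period (which would end weakly at phrase 2).

repeated period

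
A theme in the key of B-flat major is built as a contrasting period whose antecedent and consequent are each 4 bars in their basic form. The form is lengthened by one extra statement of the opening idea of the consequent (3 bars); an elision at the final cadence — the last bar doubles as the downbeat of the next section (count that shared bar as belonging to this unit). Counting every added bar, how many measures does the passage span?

11 measures

Basic contrasting period: 4 + 4 = 8 bars.
8 (basic form) + 3 (extra statement) = 11.
The elision shares a bar with the next section but does not change this unit's count.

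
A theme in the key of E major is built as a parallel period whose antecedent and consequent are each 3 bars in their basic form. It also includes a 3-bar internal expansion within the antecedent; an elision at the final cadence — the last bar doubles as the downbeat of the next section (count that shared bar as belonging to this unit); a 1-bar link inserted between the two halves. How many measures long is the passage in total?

10 measures

Basic parallel period: 3 + 3 = 6 bars.
6 (basic form) + 3 (internal expansion) + 1 (link) = 10.
The elision shares a bar with the next section but does not change this unit's count.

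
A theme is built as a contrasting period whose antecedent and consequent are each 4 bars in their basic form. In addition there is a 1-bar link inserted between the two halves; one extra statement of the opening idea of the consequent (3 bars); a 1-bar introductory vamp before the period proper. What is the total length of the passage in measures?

13 measures

Basic contrasting period: 4 + 4 = 8 bars.
8 (basic form) + 1 (link) + 3 (extra statement) + 1 (introduction) = 13.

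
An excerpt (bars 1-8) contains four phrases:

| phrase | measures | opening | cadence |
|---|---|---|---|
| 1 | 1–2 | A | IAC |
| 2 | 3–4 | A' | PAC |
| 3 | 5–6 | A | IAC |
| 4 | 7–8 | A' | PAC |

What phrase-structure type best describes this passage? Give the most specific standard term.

The cadence pattern IAC–PAC–IAC–PAC is weak–strong twice, and phrases 3–4 restate phrases 1–2: a period heard twice, not a double period (which would end weakly at phrase 2).

repeated period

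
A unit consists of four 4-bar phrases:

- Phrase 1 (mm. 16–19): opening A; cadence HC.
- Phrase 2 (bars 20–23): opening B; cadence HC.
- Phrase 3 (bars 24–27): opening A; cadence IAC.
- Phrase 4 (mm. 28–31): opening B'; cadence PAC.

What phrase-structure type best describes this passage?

parallel double period

Four phrases in two halves: the first half (bars 16–23) ends with a half cadence, the second (bars 24-31) with a perfect authentic cadence — a large antecedent–consequent pair, i.e. a double period.
Phrase 3 begins with the same material as phrase 1, making it parallel.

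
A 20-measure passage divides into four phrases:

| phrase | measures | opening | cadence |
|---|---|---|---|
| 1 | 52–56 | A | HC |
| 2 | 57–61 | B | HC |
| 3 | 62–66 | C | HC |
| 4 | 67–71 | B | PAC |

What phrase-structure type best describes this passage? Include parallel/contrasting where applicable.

Four phrases in two halves: the first half (measures 52-61) ends with a half cadence, the second (bars 62–71) with a perfect authentic cadence — a large antecedent–consequent pair, i.e. a double period.
Phrase 3 begins with different material from phrase 1, making it contrasting.

contrasting double period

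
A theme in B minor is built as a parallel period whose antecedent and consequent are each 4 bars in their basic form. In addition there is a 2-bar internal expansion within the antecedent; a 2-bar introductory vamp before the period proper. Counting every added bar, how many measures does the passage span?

12 measures

Basic parallel period: 4 + 4 = 8 bars.
8 (basic form) + 2 (internal expansion) + 2 (introduction) = 12.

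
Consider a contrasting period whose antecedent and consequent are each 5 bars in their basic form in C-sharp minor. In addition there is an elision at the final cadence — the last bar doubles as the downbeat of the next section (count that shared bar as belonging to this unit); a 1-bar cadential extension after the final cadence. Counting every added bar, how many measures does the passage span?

11 measures

Basic contrasting period: 5 + 5 = 10 bars.
10 (basic form) + 1 (cadential extension) = 11.
The elision shares a bar with the next section but does not change this unit's count.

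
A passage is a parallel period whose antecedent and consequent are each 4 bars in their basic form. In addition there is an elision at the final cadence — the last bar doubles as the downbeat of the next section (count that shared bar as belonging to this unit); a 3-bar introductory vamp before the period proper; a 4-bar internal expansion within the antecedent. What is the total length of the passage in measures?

Basic parallel period: 4 + 4 = 8 bars.
8 (basic form) + 3 (introduction) + 4 (internal expansion) = 15.
The elision shares a bar with the next section but does not change this unit's count.

15 measures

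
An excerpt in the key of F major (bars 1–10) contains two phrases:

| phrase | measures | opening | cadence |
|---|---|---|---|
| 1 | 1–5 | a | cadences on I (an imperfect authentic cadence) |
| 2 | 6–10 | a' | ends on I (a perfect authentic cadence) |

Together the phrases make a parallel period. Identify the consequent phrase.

The phrase ending with the weaker cadence (imperfect authentic cadence) is the antecedent; the one ending more conclusively (perfect authentic cadence) is the consequent. The consequent is phrase 2.

phrase 2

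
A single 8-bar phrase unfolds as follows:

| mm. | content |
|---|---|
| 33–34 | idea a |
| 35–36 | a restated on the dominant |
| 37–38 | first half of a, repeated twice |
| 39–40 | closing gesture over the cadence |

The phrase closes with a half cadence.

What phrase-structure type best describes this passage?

sentence

Basic idea (measures 33–34) + its repetition (mm. 35-36) form the presentation; fragmentation and cadence (mm. 37–40) form the continuation — the 8-bar whole is a sentence.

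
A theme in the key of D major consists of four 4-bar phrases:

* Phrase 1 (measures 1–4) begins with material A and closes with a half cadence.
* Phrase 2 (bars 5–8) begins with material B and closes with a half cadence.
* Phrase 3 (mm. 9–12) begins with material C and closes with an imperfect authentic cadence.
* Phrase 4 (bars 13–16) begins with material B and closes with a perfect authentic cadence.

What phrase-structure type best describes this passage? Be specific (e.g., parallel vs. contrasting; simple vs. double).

Four phrases in two halves: the first half (measures 1-8) ends with a half cadence, the second (bars 9-16) with a perfect authentic cadence — a large antecedent–consequent pair, i.e. a double period.
Phrase 3 begins with different material from phrase 1, making it contrasting.

contrasting double period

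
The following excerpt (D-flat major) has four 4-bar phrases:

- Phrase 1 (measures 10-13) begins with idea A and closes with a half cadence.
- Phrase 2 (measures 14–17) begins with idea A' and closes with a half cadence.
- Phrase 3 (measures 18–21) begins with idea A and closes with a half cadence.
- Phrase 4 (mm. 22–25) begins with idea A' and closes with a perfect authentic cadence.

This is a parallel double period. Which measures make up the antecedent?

In a double period the first pair of phrases (ending half cadence) is the large antecedent and the second pair (ending perfect authentic cadence) is the large consequent; the antecedent is measures 10–17.

measures 10–17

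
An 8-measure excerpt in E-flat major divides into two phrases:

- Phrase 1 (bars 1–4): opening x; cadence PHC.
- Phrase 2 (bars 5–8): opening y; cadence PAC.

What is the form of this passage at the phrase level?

contrasting period

Phrase 1 ends with a Phrygian half cadence (weaker) and phrase 2 with a perfect authentic cadence (stronger): antecedent + consequent = a period.
The two phrases open with different material (x / y), so the period is contrasting.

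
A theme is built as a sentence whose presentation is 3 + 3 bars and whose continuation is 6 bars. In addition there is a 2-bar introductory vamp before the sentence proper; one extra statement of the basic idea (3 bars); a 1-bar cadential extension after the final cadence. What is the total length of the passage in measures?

Basic sentence: 3 + 3 + 6 = 12 bars.
12 (basic form) + 2 (introduction) + 3 (extra statement) + 1 (cadential extension) = 18.

18 measures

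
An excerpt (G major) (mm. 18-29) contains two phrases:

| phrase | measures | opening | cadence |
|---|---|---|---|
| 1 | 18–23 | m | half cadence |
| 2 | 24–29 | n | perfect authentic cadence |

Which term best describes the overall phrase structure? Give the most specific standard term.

contrasting period

Phrase 1 ends with a half cadence (weaker) and phrase 2 with a perfect authentic cadence (stronger): antecedent + consequent = a period.
The two phrases open with different material (m / n), so the period is contrasting.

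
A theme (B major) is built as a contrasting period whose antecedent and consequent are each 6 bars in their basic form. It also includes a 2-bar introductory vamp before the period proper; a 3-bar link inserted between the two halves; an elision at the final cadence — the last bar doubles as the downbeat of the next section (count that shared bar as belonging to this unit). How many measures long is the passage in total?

17 measures

Basic contrasting period: 6 + 6 = 12 bars.
12 (basic form) + 2 (introduction) + 3 (link) = 17.
The elision shares a bar with the next section but does not change this unit's count.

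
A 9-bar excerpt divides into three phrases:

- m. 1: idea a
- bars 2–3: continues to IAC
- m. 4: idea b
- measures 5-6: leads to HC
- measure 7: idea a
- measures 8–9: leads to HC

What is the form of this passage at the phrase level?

phrase group

The final phrase closes with a half cadence, which is not stronger than the preceding half cadence; the 3 phrases lack an overall antecedent–consequent design and so form a phrase group.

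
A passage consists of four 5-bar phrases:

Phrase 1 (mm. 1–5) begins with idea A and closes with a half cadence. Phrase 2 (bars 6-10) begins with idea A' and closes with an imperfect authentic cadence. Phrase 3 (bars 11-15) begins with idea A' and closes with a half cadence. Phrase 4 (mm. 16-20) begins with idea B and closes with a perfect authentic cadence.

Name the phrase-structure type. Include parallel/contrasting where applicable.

Four phrases in two halves: the first half (mm. 1-10) ends with an imperfect authentic cadence, the second (bars 11–20) with a perfect authentic cadence — a large antecedent–consequent pair, i.e. a double period.
Phrase 3 begins with the same material as phrase 1, making it parallel.

parallel double period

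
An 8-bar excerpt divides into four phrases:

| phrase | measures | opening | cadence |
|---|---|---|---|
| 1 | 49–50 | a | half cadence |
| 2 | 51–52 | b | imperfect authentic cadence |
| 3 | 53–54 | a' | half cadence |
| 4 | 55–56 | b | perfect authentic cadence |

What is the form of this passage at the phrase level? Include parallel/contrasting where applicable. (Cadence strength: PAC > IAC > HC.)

parallel double period

Four phrases in two halves: the first half (mm. 49–52) ends with an imperfect authentic cadence, the second (measures 53-56) with a perfect authentic cadence — a large antecedent–consequent pair, i.e. a double period.
Phrase 3 begins with the same material as phrase 1, making it parallel.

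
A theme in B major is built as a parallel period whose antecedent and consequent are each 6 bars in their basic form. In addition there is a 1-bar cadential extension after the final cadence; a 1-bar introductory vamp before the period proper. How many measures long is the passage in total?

14 measures

Basic parallel period: 6 + 6 = 12 bars.
12 (basic form) + 1 (cadential extension) + 1 (introduction) = 14.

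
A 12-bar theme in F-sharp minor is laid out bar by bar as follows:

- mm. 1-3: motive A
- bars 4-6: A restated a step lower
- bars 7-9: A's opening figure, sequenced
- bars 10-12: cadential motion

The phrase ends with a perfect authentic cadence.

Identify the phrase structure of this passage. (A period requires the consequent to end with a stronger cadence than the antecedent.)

sentence

Basic idea (mm. 1–3) + its repetition (bars 4–6) form the presentation; fragmentation and cadence (measures 7–12) form the continuation — the 12-bar whole is a sentence.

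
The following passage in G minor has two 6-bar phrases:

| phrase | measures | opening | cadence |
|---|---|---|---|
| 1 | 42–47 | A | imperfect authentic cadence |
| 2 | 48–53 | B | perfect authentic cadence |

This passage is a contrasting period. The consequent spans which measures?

measures 48–53

The antecedent is the phrase ending with the weaker cadence (imperfect authentic cadence, phrase 1) and the consequent the one ending more conclusively (perfect authentic cadence, phrase 2); the consequent is measures 48-53.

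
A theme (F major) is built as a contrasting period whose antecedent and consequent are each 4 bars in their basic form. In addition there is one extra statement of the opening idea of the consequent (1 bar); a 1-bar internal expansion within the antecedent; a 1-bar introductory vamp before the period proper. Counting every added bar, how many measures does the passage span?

Basic contrasting period: 4 + 4 = 8 bars.
8 (basic form) + 1 (extra statement) + 1 (internal expansion) + 1 (introduction) = 11.

11 measures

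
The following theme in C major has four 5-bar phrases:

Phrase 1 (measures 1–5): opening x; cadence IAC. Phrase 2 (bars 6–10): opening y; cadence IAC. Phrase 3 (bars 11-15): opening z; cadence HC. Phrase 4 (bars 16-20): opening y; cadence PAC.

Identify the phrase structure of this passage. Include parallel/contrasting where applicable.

contrasting double period

Four phrases in two halves: the first half (bars 1–10) ends with an imperfect authentic cadence, the second (mm. 11–20) with a perfect authentic cadence — a large antecedent–consequent pair, i.e. a double period.
Phrase 3 begins with different material from phrase 1, making it contrasting.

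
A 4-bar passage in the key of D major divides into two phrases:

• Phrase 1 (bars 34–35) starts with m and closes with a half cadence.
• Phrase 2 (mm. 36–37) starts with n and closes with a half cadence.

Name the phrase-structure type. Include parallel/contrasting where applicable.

The second phrase closes with a half cadence, which is not stronger than the first phrase's half cadence; without a weak→strong cadential pair there is no antecedent–consequent relationship, so this is a phrase group rather than a period.

phrase group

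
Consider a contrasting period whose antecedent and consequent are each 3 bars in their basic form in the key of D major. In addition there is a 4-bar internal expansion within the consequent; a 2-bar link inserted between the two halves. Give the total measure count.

12 measures

Basic contrasting period: 3 + 3 = 6 bars.
6 (basic form) + 4 (internal expansion) + 2 (link) = 12.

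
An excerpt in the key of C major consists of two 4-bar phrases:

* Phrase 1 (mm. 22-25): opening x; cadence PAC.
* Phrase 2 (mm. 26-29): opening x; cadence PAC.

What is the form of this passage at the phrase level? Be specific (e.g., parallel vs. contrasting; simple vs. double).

Both phrases have the same opening (x) and the same cadence (perfect authentic cadence): the second is a restatement, not a consequent, so this is a repeated phrase rather than a period.

repeated phrase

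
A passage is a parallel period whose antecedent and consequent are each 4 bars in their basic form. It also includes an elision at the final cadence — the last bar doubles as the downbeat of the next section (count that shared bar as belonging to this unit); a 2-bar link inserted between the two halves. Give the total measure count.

10 measures

Basic parallel period: 4 + 4 = 8 bars.
8 (basic form) + 2 (link) = 10.
The elision shares a bar with the next section but does not change this unit's count.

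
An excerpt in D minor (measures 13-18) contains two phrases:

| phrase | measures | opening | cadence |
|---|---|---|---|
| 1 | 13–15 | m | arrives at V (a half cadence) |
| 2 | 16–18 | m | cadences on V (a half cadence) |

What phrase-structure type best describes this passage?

Both phrases have the same opening (m) and the same cadence (half cadence): the second is a restatement, not a consequent, so this is a repeated phrase rather than a period.

repeated phrase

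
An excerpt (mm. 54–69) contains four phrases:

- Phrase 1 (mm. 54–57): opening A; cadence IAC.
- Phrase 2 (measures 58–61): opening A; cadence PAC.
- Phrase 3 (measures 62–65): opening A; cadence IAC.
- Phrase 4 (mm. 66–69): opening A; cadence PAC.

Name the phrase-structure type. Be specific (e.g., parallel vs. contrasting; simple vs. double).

repeated period

The cadence pattern IAC–PAC–IAC–PAC is weak–strong twice, and phrases 3–4 restate phrases 1–2: a period heard twice, not a double period (which would end weakly at phrase 2).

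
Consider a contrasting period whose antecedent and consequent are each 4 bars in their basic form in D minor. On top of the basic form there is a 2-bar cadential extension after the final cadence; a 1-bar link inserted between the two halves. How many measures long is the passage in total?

11 measures

Basic contrasting period: 4 + 4 = 8 bars.
8 (basic form) + 2 (cadential extension) + 1 (link) = 11.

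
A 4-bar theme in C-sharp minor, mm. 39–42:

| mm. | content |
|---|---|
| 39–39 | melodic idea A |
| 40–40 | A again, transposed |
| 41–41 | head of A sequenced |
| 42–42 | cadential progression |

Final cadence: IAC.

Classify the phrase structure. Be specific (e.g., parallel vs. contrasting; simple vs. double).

Basic idea (bar 39) + its repetition (m. 40) form the presentation; fragmentation and cadence (bars 41-42) form the continuation — the 4-bar whole is a sentence.

sentence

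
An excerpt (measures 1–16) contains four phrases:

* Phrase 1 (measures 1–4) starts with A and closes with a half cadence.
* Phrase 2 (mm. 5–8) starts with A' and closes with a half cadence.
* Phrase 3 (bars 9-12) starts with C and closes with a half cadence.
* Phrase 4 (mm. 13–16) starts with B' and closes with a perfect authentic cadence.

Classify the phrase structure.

Four phrases in two halves: the first half (bars 1–8) ends with a half cadence, the second (bars 9–16) with a perfect authentic cadence — a large antecedent–consequent pair, i.e. a double period.
Phrase 3 begins with different material from phrase 1, making it contrasting.

contrasting double period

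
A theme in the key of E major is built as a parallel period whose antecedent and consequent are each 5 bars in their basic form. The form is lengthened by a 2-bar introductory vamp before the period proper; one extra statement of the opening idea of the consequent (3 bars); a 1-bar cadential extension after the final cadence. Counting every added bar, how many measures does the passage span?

Basic parallel period: 5 + 5 = 10 bars.
10 (basic form) + 2 (introduction) + 3 (extra statement) + 1 (cadential extension) = 16.

16 measures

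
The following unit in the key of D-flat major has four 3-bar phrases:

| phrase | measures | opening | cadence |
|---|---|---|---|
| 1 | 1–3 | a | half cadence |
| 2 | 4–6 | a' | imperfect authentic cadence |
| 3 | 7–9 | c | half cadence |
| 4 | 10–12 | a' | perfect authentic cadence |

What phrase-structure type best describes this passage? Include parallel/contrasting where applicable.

Four phrases in two halves: the first half (mm. 1–6) ends with an imperfect authentic cadence, the second (bars 7-12) with a perfect authentic cadence — a large antecedent–consequent pair, i.e. a double period.
Phrase 3 begins with different material from phrase 1, making it contrasting.

contrasting double period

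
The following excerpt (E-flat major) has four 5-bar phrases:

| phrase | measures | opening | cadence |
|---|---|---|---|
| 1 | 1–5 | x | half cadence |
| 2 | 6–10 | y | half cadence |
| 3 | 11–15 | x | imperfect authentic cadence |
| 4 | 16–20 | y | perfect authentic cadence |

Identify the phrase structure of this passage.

parallel double period

Four phrases in two halves: the first half (measures 1-10) ends with a half cadence, the second (mm. 11-20) with a perfect authentic cadence — a large antecedent–consequent pair, i.e. a double period.
Phrase 3 begins with the same material as phrase 1, making it parallel.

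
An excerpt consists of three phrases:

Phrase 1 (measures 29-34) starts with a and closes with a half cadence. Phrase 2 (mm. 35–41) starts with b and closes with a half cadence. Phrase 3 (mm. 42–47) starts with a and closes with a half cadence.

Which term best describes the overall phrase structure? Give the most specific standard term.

phrase group

The final phrase closes with a half cadence, which is not stronger than the preceding half cadence; the 3 phrases lack an overall antecedent–consequent design and so form a phrase group.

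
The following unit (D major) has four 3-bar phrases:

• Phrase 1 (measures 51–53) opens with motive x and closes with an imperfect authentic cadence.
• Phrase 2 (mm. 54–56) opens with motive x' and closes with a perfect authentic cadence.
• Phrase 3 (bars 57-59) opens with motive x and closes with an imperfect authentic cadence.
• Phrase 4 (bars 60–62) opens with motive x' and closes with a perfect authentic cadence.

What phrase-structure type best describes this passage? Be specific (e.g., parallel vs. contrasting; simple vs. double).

The cadence pattern IAC–PAC–IAC–PAC is weak–strong twice, and phrases 3–4 restate phrases 1–2: a period heard twice, not a double period (which would end weakly at phrase 2).

repeated period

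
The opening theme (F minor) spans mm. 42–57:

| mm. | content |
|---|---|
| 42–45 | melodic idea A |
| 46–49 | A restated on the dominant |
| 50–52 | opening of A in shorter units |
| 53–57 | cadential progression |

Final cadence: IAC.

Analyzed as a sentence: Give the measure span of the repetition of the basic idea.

measures 46–49

The presentation of a sentence is the basic idea (mm. 42–45) plus its repetition (mm. 46-49); the repetition of the basic idea is therefore bars 46-49.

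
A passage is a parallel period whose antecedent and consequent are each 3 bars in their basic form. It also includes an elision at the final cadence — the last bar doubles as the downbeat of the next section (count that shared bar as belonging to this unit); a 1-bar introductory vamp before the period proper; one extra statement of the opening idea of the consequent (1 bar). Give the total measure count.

Basic parallel period: 3 + 3 = 6 bars.
6 (basic form) + 1 (introduction) + 1 (extra statement) = 8.
The elision shares a bar with the next section but does not change this unit's count.

8 measures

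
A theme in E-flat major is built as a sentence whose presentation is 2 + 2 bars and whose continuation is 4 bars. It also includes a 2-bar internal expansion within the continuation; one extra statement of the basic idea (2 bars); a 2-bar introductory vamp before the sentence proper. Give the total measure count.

14 measures

Basic sentence: 2 + 2 + 4 = 8 bars.
8 (basic form) + 2 (internal expansion) + 2 (extra statement) + 2 (introduction) = 14.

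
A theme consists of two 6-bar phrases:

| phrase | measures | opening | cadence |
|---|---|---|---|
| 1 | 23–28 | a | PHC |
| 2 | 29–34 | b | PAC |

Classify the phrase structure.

contrasting period

Phrase 1 ends with a Phrygian half cadence (weaker) and phrase 2 with a perfect authentic cadence (stronger): antecedent + consequent = a period.
The two phrases open with different material (a / b), so the period is contrasting.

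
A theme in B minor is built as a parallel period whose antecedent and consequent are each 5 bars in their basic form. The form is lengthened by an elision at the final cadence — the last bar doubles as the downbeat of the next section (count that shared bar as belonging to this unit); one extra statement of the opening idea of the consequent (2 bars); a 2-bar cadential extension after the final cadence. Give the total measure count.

Basic parallel period: 5 + 5 = 10 bars.
10 (basic form) + 2 (extra statement) + 2 (cadential extension) = 14.
The elision shares a bar with the next section but does not change this unit's count.

14 measures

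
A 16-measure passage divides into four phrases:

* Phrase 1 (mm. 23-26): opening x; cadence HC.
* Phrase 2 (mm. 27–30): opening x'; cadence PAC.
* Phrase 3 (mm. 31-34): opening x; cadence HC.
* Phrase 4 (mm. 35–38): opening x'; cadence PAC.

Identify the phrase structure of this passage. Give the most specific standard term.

The cadence pattern HC–PAC–HC–PAC is weak–strong twice, and phrases 3–4 restate phrases 1–2: a period heard twice, not a double period (which would end weakly at phrase 2).

repeated period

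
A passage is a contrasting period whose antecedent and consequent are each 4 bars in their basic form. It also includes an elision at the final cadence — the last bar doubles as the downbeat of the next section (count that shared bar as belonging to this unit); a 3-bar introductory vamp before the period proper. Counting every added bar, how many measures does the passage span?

11 measures

Basic contrasting period: 4 + 4 = 8 bars.
8 (basic form) + 3 (introduction) = 11.
The elision shares a bar with the next section but does not change this unit's count.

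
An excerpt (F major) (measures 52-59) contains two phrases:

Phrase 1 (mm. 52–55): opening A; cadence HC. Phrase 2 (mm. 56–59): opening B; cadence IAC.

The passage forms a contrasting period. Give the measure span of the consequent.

measures 56–59

The phrase ending with the weaker cadence (half cadence) is the antecedent; the one ending more conclusively (imperfect authentic cadence) is the consequent. The consequent is measures 56–59.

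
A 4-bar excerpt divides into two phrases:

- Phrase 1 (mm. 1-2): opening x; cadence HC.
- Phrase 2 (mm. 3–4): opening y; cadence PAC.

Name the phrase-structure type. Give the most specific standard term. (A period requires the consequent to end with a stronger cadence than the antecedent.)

contrasting period

Phrase 1 ends with a half cadence (weaker) and phrase 2 with a perfect authentic cadence (stronger): antecedent + consequent = a period.
The two phrases open with different material (x / y), so the period is contrasting.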